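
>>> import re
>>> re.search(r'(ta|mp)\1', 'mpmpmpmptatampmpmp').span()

The backreference `\1` re-matches whatever the first group consumed, character for character.
The match spans [0:4] → 'mpmp'.

(0, 4)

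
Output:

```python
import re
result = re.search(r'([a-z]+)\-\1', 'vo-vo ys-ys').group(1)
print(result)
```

vo

A backreference is literal: `\1` must see the identical characters the first group matched.
Unlike `match`, `search` isn't anchored — it looks for the pattern anywhere in the string.
The match spans [0:5] → 'vo-vo'.
Captured: group 1 = 'vo'.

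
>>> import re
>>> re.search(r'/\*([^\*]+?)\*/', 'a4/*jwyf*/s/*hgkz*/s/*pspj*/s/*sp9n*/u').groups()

('jwyf',)

The match spans [2:10] → '/*jwyf*/'.
Captured: group 1 = 'jwyf'.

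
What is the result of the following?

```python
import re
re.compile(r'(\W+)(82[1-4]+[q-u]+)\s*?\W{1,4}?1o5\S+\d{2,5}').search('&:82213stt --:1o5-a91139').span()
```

(0, 24)

The match spans [0:24] → '&:82213stt --:1o5-a91139'.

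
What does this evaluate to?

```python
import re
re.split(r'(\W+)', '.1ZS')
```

Pattern: one or more of a non-word character (captured).
Matches to split on: at [0:1] → '.'.
`re.split` interleaves the captured-group text with the surrounding fragments.

['', '.', '1ZS']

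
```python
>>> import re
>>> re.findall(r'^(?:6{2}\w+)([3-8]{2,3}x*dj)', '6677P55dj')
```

['55dj']

Pattern: anchored at the start of the string; then exactly 2 of a literal '6', then one or more of a word character (non-capturing group); then 2 to 3 of a character in [3-8], then zero or more of the literal 'x', then the literal 'dj' (captured).
Walking the string: at [0:9] match '6677P55dj', group 1 = '55dj'.
With a single group, `findall` returns only what that group captured — 1 item.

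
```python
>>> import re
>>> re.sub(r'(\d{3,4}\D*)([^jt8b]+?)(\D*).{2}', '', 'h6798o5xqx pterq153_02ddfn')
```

'h3_02ddfn'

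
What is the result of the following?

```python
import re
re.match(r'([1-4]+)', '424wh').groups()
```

('424',)

The match spans [0:3] → '424'.
Captured: group 1 = '424'.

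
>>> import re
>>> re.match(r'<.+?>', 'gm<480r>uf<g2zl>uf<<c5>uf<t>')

None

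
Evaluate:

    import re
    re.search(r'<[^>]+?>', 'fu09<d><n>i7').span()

`re.search` scans for the first position where the pattern succeeds.
The match spans [4:7] → '<d>'.

(4, 7)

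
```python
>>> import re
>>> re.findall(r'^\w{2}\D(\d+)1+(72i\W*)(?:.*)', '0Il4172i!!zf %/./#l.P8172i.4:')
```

[('4', '72i!!')]

The pattern matches anchored at the start of the string; then exactly 2 of a word character, then a non-digit; then one or more of a digit (captured); then one or more of a literal '1'; then the literal '72i', then zero or more of a non-word character (captured); then zero or more of any character (non-capturing group).
Walking the string: at [0:29] match '0Il4172i!!zf %/./#l.P8172i.4:', groups = ('4', '72i!!').
Multiple groups make `findall` return tuples — one 2-tuple for the one match.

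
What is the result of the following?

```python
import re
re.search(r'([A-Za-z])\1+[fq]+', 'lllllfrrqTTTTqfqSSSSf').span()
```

After group 1 captures some text, `\1` only succeeds where that same text appears again.
The match spans [0:6] → 'lllllf'.

(0, 6)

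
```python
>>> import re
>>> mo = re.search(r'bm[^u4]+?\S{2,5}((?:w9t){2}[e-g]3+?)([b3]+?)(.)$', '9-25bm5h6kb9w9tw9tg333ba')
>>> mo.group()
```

'bm5h6kb9w9tw9tg333ba'

This matches the literal 'bm', then one or more of any character except [u4] (lazy), then 2 to 5 of a non-whitespace character; then the literal 'w9t' repeated 2 times, then a character in [e-g], then one or more of the literal '3' (lazy) (captured); then one or more of one of [b3] (lazy) (captured); then any character (captured); then anchored at the end.
The match spans [4:24] → 'bm5h6kb9w9tw9tg333ba'.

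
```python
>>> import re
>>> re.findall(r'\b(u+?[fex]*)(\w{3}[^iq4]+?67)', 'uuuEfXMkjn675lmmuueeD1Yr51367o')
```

[('u', 'uuEfXMkjn67')]

The pattern matches a word boundary (`\b`, zero-width); then one or more of the literal 'u' (lazy), then zero or more of one of [fex] (captured); then exactly 3 of a word character, then one or more of any character except [iq4] (lazy), then the literal '67' (captured).
Scanning left to right: at [0:12] match 'uuuEfXMkjn67', groups = ('u', 'uuEfXMkjn67').
2 groups means the one result is a tuple of 2 captured strings — 1 here.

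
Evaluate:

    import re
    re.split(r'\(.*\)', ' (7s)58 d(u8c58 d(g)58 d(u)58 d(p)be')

Matches to split on: at [1:34] → '(7s)58 d(u8c58 d(g)58 d(u)58 d(p)'.
Splitting on the pattern gives 2 pieces.

[' ', 'be']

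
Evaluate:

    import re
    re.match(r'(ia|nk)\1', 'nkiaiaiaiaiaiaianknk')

None

`\1` is not a pattern — it's the concrete string captured by group 1, re-applied verbatim.
With `match`, the pattern is implicitly anchored at the beginning.
Here the string doesn't start with a match, so the call returns None.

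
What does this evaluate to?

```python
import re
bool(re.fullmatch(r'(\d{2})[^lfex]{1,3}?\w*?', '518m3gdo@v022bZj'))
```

False

The pattern matches exactly 2 of a digit (captured); then 1 to 3 of any character except [lfex] (lazy), then zero or more of a word character (lazy).
`re.fullmatch` requires the pattern to consume the entire string.
Here there's no way to consume every character, so the call returns None, and `bool(None)` is False.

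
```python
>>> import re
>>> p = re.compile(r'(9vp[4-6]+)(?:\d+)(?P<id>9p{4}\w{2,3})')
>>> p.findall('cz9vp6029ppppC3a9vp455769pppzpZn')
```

[('9vp6', '9ppppC3a')]

This matches the literal '9vp', then one or more of a character in [4-6] (captured); then one or more of a digit (non-capturing group); then a literal '9', then exactly 4 of a literal 'p', then 2 to 3 of a word character (captured as 'id').
Matches: at [2:16] match '9vp6029ppppC3a', groups = ('9vp6', '9ppppC3a').
With 2 capturing groups, `findall` returns a 2-tuple per match.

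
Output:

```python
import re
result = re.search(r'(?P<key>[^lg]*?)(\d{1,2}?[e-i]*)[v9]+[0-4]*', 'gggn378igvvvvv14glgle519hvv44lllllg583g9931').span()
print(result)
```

(3, 16)

This matches zero or more of any character except [lg] (lazy) (captured as 'key'); then 1 to 2 of a digit (lazy), then zero or more of a character in [e-i] (captured); then one or more of one of [v9], then zero or more of a character in [0-4].
The match spans [3:16] → 'n378igvvvvv14'.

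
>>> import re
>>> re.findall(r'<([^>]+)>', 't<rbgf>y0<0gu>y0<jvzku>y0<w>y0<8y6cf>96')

['rbgf', '0gu', 'jvzku', 'w', '8y6cf']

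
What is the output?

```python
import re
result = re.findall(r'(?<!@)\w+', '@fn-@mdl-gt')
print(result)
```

['n', 'dl', 'gt']

The negative lookahead/lookbehind blocks any match where the forbidden context is present.
With no groups in the pattern, `findall` gives back each whole match — 3 here.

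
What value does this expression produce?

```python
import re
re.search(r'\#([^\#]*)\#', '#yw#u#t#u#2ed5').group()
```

'#yw#'

`search` walks the string left to right and returns the first match it finds.
The match spans [0:4] → '#yw#'.
Captured: group 1 = 'yw'.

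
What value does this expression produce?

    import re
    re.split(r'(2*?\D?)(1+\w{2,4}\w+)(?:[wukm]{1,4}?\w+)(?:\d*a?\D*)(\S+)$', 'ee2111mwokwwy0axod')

Pattern: zero or more of a literal '2' (lazy), then optionally a non-digit (captured); then one or more of a literal '1', then 2 to 4 of a word character, then one or more of a word character (captured); then 1 to 4 of one of [wukm] (lazy), then one or more of a word character (non-capturing group); then zero or more of a digit, then optionally a literal 'a', then zero or more of a non-digit (non-capturing group); then one or more of a non-whitespace character (captured); then anchored at the end.
Matches to split on: at [2:18] → '2111mwokwwy0axod'.
Because the pattern has a capturing group, `split` also inserts each captured text between the pieces.

['ee', '2', '111mwokw', 'd', '']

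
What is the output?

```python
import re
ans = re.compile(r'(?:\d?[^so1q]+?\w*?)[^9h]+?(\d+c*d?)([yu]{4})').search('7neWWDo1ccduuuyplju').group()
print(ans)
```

7neWWDo1ccduuuy

Pattern: optionally a digit, then one or more of any character except [so1q] (lazy), then zero or more of a word character (lazy) (non-capturing group); then one or more of any character except [9h] (lazy); then one or more of a digit, then zero or more of the literal 'c', then optionally the literal 'd' (captured); then exactly 4 of one of [yu] (captured).
The match spans [0:15] → '7neWWDo1ccduuuy'.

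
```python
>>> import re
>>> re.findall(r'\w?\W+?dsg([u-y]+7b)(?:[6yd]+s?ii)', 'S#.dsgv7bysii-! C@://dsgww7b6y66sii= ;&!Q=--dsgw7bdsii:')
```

`findall` collects group 1 from each match (3 total).

['v7b', 'ww7b', 'w7b']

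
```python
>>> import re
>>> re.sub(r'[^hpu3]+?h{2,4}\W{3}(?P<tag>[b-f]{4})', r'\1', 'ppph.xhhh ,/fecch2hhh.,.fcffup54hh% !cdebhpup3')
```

The replacement refers to a captured group, so each match is rewritten using its own captured text.

'ppphfecchfcffupcdebhpup3'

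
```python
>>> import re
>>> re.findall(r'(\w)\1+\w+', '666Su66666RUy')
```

['6']

After group 1 captures some text, `\1` only succeeds where that same text appears again.
Scanning left to right: at [0:13] match '666Su66666RUy', group 1 = '6'.
With a single group, `findall` returns only what that group captured — 1 item.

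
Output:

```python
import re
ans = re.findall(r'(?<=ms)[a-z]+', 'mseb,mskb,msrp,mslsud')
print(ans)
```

The positive lookaround only admits positions where the adjacent text matches; those characters stay outside the span.
Since nothing is captured, `findall` lists the 4 matched substrings directly.

['eb', 'kb', 'rp', 'lsud']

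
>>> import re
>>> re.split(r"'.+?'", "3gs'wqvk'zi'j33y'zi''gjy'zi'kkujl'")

['3gs', 'zi', 'zi', 'zi', '']

The string is cut at each match, leaving 5 pieces.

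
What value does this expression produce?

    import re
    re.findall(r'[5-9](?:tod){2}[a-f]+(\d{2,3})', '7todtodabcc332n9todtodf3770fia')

Pattern: a character in [5-9], then the literal 'tod' repeated 2 times, then one or more of a character in [a-f]; then 2 to 3 of a digit (captured).
Walking the string: at [0:14] match '7todtodabcc332', group 1 = '332'; at [15:26] match '9todtodf377', group 1 = '377'.
Because there's exactly one group, `findall` drops the full match and keeps group 1 from each hit.

['332', '377']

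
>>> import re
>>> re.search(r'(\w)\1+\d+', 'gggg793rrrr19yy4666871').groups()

('g',)

`\1` is not a pattern — it's the concrete string captured by group 1, re-applied verbatim.
`re.search` scans for the first position where the pattern succeeds.
The match spans [0:7] → 'gggg793'.
Captured: group 1 = 'g'.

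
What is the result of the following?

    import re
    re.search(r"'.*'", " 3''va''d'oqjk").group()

"''va''d'"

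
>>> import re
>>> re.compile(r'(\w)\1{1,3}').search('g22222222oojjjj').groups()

('2',)

The match spans [1:5] → '2222'.
Captured: group 1 = '2'.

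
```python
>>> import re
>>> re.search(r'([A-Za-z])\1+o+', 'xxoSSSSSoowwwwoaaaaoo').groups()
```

The match spans [0:3] → 'xxo'.
Captured: group 1 = 'x'.

('x',)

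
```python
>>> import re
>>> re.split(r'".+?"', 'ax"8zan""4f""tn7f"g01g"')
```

A non-greedy quantifier consumes as few characters as it can — just enough that the remainder of the pattern still matches from where it stops; whatever follows it matches normally.
Each match becomes a cut point; 4 segments remain.

['ax', '', '', 'g01g"']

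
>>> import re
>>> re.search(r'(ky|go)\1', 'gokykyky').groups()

('ky',)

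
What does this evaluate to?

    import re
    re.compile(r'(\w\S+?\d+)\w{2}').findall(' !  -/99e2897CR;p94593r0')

['99e2897', 'p94593']

This matches a word character, then one or more of a non-whitespace character (lazy), then one or more of a digit (captured); then exactly 2 of a word character.
The `?` after the quantifier makes it lazy — it takes as little as possible before letting the rest of the pattern try.
Scanning left to right: at [6:15] match '99e2897CR', group 1 = '99e2897'; at [16:24] match 'p94593r0', group 1 = 'p94593'.
One capturing group, so `findall` returns just the captured substring from each match — 2 in all.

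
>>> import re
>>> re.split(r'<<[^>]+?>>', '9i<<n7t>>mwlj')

['9i', 'mwlj']

Matches to split on: at [2:9] → '<<n7t>>'.
Splitting on the pattern gives 2 pieces.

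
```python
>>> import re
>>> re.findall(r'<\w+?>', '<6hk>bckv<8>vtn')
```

['<6hk>', '<8>']

Since nothing is captured, `findall` lists the 2 matched substrings directly.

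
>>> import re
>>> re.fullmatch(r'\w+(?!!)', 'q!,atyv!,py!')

None

A negative assertion filters positions out without eating any characters.
`re.fullmatch` requires the pattern to consume the entire string.
Here there's no way to consume every character, so the call returns None.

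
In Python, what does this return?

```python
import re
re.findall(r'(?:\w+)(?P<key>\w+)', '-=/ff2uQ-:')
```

['Q']

The pattern matches one or more of a word character (non-capturing group); then one or more of a word character (captured as 'key').
Scanning left to right: at [3:8] match 'ff2uQ', group 1 = 'Q'.
One capturing group, so `findall` returns just the captured substring from the one match — 1 in all.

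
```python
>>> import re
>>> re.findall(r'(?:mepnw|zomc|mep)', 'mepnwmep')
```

Alternation tries branches left to right and keeps the first one that lets the overall match succeed at that position.
Scanning left to right: at [0:5] → 'mepnw'; at [5:8] → 'mep'.
With no groups in the pattern, `findall` gives back each whole match — 2 here.

['mepnw', 'mep']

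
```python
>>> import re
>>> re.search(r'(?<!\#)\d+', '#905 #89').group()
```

A negative assertion filters positions out without eating any characters.
`re.search` scans for the first position where the pattern succeeds.
The match spans [2:4] → '05'.

'05'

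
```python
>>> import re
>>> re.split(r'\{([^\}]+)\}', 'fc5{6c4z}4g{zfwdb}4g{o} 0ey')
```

['fc5', '6c4z', '4g', 'zfwdb', '4g', 'o', ' 0ey']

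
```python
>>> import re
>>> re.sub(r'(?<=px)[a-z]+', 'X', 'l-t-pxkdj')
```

The lookaround is zero-width — it requires the adjacent text to match without consuming it, so the asserted text isn't part of the match.
Matches: at [6:9] → 'kdj'.
`sub` substitutes 'X' at each match site.

'l-t-pxX'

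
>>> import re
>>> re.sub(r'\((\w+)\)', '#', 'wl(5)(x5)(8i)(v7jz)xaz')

'wl####xaz'

Matches: at [2:5] → '(5)'; at [5:9] → '(x5)'; at [9:13] → '(8i)'; at [13:19] → '(v7jz)'.
Each match is replaced by '#'.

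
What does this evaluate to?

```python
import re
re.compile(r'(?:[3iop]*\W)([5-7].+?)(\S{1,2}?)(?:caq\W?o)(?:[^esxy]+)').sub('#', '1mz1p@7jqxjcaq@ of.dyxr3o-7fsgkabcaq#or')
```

'1mz1#'

Pattern: zero or more of one of [3iop], then a non-word character (non-capturing group); then a character in [5-7], then one or more of any character (lazy) (captured); then 1 to 2 of a non-whitespace character (lazy) (captured); then the literal 'caq', then optionally a non-word character, then the literal 'o' (non-capturing group); then one or more of any character except [esxy] (non-capturing group).
Matches: at [4:39] → 'p@7jqxjcaq@ of.dyxr3o-7fsgkabcaq#or'.
Each match is replaced by '#'.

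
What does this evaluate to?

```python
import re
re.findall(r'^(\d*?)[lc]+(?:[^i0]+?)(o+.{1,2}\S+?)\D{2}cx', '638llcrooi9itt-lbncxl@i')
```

[('638', 'ooi9itt-l')]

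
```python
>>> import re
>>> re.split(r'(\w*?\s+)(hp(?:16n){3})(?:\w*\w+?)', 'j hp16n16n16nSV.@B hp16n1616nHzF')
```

['', 'j ', 'hp16n16n16n', '.@B hp16n1616nHzF']

The pattern matches zero or more of a word character (lazy), then one or more of whitespace (captured); then the literal 'hp', then the literal '16n' repeated 3 times (captured); then zero or more of a word character, then one or more of a word character (lazy) (non-capturing group).
Matches to split on: at [0:15] → 'j hp16n16n16nSV'.
Because the pattern has a capturing group, `split` also inserts each captured text between the pieces.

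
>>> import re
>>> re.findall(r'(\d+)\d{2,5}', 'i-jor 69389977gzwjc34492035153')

Pattern: one or more of a digit (captured); then 2 to 5 of a digit.
Matches: at [6:14] match '69389977', group 1 = '693899'; at [19:30] match '34492035153', group 1 = '344920351'.
Because there's exactly one group, `findall` drops the full match and keeps group 1 from each hit.

['693899', '344920351']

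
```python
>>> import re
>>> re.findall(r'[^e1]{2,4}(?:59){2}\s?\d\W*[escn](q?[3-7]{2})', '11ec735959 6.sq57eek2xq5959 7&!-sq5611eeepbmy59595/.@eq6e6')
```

['q57', 'q56']

Because there's exactly one group, `findall` drops the full match and keeps group 1 from each hit.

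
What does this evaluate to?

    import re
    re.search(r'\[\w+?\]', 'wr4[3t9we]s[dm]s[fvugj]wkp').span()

Unlike `match`, `search` isn't anchored — it looks for the pattern anywhere in the string.
The match spans [3:10] → '[3t9we]'.

(3, 10)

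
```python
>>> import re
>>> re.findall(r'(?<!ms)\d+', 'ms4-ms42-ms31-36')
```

['2', '1', '36']

`(?!…)`/`(?<!…)` only lets a position through if the neighbouring text does NOT match; no characters are consumed.
With no groups in the pattern, `findall` gives back each whole match — 3 here.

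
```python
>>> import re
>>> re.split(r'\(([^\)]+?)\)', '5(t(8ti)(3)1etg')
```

['5', 't(8ti', '', '3', '1etg']

With a capturing group present, the delimiter's captured portion is kept in the result list.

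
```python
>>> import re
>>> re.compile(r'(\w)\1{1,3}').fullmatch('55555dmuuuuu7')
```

`\1` is not a pattern — it's the concrete string captured by group 1, re-applied verbatim.
`re.fullmatch` is like wrapping the pattern in `^…$` (in single-line mode).
Here there's no way to consume every character, so the call returns None.

None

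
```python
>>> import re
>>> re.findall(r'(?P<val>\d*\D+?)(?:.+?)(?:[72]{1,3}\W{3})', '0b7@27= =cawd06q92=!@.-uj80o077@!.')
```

With a single group, `findall` returns only what that group captured — 3 items.

['0b', 'c', '.']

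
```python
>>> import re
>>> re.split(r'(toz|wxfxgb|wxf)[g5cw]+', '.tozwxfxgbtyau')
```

`re.split` interleaves the captured-group text with the surrounding fragments.

['.', 'toz', 'xfxgbtyau']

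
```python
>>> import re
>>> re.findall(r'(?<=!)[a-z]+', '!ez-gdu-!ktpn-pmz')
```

['ez', 'ktpn']

Because the assertion is zero-width, the text it checks is not consumed and won't appear in the result.
No capturing groups, so `findall` returns the 2 full match strings.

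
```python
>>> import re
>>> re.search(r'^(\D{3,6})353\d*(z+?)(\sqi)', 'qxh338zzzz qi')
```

None

Pattern: anchored at the start of the string; then 3 to 6 of a non-digit (captured); then the literal '353', then zero or more of a digit; then one or more of a literal 'z' (lazy) (captured); then whitespace, then the literal 'qi' (captured).
`search` walks the string left to right and returns the first match it finds.
Here no position works, so the call returns None.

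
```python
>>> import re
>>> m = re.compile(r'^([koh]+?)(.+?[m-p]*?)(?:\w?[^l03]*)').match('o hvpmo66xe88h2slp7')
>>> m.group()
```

'o hvpmo66xe88h2s'

This matches anchored at the start of the string; then one or more of one of [koh] (lazy) (captured); then one or more of any character (lazy), then zero or more of a character in [m-p] (lazy) (captured); then optionally a word character, then zero or more of any character except [l03] (non-capturing group).
A non-greedy quantifier consumes as few characters as it can — just enough that the remainder of the pattern still matches from where it stops; whatever follows it matches normally.
`re.match` only tries the pattern at the start of the string.
The match spans [0:16] → 'o hvpmo66xe88h2s'.
Captured: group 1 = 'o', group 2 = ' '.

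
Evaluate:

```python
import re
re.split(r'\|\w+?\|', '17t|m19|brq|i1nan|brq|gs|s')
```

['17t', 'brq', 'brq', 's']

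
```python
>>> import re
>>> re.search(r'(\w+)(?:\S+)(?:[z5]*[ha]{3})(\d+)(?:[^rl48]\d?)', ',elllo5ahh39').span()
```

(1, 12)

Pattern: one or more of a word character (captured); then one or more of a non-whitespace character (non-capturing group); then zero or more of one of [z5], then exactly 3 of one of [ha] (non-capturing group); then one or more of a digit (captured); then any character except [rl48], then optionally a digit (non-capturing group).
`search` walks the string left to right and returns the first match it finds.
The match spans [1:12] → 'elllo5ahh39'.
Captured: group 1 = 'elllo', group 2 = '3'.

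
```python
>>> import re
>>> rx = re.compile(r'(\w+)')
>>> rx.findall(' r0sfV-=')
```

['r0sfV']

One capturing group, so `findall` returns just the captured substring from the one match — 1 in all.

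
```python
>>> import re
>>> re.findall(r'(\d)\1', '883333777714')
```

`\1` has to match the exact text group 1 already captured.
Scanning left to right: at [0:2] match '88', group 1 = '8'; at [2:4] match '33', group 1 = '3'; at [4:6] match '33', group 1 = '3'; at [6:8] match '77', group 1 = '7'; at [8:10] match '77', group 1 = '7'.
Because there's exactly one group, `findall` drops the full match and keeps group 1 from each hit.

['8', '3', '3', '7', '7']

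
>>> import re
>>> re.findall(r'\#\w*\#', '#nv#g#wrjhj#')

Matches: at [0:4] → '#nv#'; at [5:12] → '#wrjhj#'.
No capturing groups, so `findall` returns the 2 full match strings.

['#nv#', '#wrjhj#']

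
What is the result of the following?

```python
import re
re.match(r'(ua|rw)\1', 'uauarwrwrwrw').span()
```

`\1` is not a pattern — it's the concrete string captured by group 1, re-applied verbatim.
`re.match` only tries the pattern at the start of the string.
The match spans [0:4] → 'uaua'.
Captured: group 1 = 'ua'.

(0, 4)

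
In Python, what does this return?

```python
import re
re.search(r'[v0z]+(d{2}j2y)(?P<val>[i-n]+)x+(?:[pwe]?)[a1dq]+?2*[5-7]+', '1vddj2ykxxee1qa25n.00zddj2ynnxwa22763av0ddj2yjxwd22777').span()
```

(19, 36)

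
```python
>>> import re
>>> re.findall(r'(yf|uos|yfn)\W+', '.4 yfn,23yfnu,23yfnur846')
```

['yfn']

Matches: at [3:7] match 'yfn,', group 1 = 'yfn'.
With a single group, `findall` returns only what that group captured — 1 item.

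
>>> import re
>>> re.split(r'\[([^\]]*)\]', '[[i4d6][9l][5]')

['', '[i4d6', '', '9l', '', '5', '']

Matches to split on: at [0:7] → '[[i4d6]'; at [7:11] → '[9l]'; at [11:14] → '[5]'.
`re.split` interleaves the captured-group text with the surrounding fragments.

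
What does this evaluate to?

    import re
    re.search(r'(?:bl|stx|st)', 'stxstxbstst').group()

Alternation isn't longest-match — the leftmost alternative that fits at this position is chosen.
The match spans [0:3] → 'stx'.

'stx'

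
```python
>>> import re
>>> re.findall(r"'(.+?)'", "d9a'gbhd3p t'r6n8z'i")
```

['gbhd3p t']

A `+?`/`*?`/`{m,n}?` starts at its minimum and grows only as far as needed for what follows to match.
Scanning left to right: at [3:13] match "'gbhd3p t'", group 1 = 'gbhd3p t'.
With a single group, `findall` returns only what that group captured — 1 item.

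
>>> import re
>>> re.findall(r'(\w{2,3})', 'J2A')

['J2A']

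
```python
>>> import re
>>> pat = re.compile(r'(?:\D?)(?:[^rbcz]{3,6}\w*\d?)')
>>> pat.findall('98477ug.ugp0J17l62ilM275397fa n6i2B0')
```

This matches optionally a non-digit (non-capturing group); then 3 to 6 of any character except [rbcz], then zero or more of a word character, then optionally a digit (non-capturing group).
Walking the string: at [0:7] → '98477ug'; at [7:29] → '.ugp0J17l62ilM275397fa'; at [29:36] → ' n6i2B0'.
`findall` yields the raw match text (3 of them) because the pattern has no groups.

['98477ug', '.ugp0J17l62ilM275397fa', ' n6i2B0']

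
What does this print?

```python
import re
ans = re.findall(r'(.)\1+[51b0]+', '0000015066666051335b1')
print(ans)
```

['0', '6', '3']

`\1` has to match the exact text group 1 already captured.
Scanning left to right: at [0:8] match '00000150', group 1 = '0'; at [8:16] match '66666051', group 1 = '6'; at [16:21] match '335b1', group 1 = '3'.
With a single group, `findall` returns only what that group captured — 3 items.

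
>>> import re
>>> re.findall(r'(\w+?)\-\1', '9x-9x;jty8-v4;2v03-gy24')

`\1` is not a pattern — it's the concrete string captured by group 1, re-applied verbatim.
Matches: at [0:5] match '9x-9x', group 1 = '9x'.
One capturing group, so `findall` returns just the captured substring from the one match — 1 in all.

['9x']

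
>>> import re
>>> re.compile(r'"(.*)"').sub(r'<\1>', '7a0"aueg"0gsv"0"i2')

'7a0<aueg"0gsv"0>i2'

Matches: at [3:16] → '"aueg"0gsv"0"'.
`\1` in the replacement pulls in group 1's text for each match.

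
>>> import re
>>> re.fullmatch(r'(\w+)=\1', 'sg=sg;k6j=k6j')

`re.fullmatch` requires the pattern to consume the entire string.
Here the pattern can't cover the whole string, so the call returns None.

None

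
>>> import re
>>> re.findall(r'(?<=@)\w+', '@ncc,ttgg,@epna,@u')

Because the assertion is zero-width, the text it checks is not consumed and won't appear in the result.
Walking the string: at [1:4] → 'ncc'; at [11:15] → 'epna'; at [17:18] → 'u'.
With no groups in the pattern, `findall` gives back each whole match — 3 here.

['ncc', 'epna', 'u']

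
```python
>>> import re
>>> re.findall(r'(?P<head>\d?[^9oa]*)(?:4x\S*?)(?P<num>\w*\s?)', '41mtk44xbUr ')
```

This matches optionally a digit, then zero or more of any character except [9oa] (captured as 'head'); then the literal '4x', then zero or more of a non-whitespace character (lazy) (non-capturing group); then zero or more of a word character, then optionally whitespace (captured as 'num').
With the lazy modifier that quantifier settles for the fewest repetitions that let the rest of the pattern succeed (the atoms after it are unaffected and can still be greedy).
Matches: at [0:12] match '41mtk44xbUr ', groups = ('41mtk4', 'bUr ').
Multiple groups make `findall` return tuples — one 2-tuple for the one match.

[('41mtk4', 'bUr ')]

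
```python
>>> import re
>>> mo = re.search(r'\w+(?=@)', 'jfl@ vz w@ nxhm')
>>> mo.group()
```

'jfl'

The positive lookaround only admits positions where the adjacent text matches; those characters stay outside the span.
The match spans [0:3] → 'jfl'.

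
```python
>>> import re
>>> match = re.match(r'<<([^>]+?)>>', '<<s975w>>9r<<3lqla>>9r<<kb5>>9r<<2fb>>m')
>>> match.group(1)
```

With `match`, the pattern is implicitly anchored at the beginning.
The match spans [0:9] → '<<s975w>>'.
Captured: group 1 = 's975w'.

's975w'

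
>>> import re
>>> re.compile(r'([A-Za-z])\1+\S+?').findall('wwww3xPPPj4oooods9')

['w', 'P', 'o']

The backreference `\1` re-matches whatever the first group consumed, character for character.
Scanning left to right: at [0:5] match 'wwww3', group 1 = 'w'; at [6:10] match 'PPPj', group 1 = 'P'; at [11:16] match 'ooood', group 1 = 'o'.
One capturing group, so `findall` returns just the captured substring from each match — 3 in all.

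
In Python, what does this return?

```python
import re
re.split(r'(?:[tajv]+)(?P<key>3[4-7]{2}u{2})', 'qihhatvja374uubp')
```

The pattern matches one or more of one of [tajv] (non-capturing group); then the literal '3', then exactly 2 of a character in [4-7], then exactly 2 of the literal 'u' (captured as 'key').
Matches to split on: at [4:14] → 'atvja374uu'.
Because the pattern has a capturing group, `split` also inserts each captured text between the pieces.

['qihh', '374uu', 'bp']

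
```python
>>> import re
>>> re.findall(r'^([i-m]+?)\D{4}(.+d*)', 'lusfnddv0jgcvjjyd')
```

Pattern: anchored at the start of the string; then one or more of a character in [i-m] (lazy) (captured); then exactly 4 of a non-digit; then one or more of any character, then zero or more of the literal 'd' (captured).
Scanning left to right: at [0:17] match 'lusfnddv0jgcvjjyd', groups = ('l', 'ddv0jgcvjjyd').
2 groups means the one result is a tuple of 2 captured strings — 1 here.

[('l', 'ddv0jgcvjjyd')]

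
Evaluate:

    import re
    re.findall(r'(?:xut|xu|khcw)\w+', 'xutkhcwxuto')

Walking the string: at [0:11] → 'xutkhcwxuto'.
`findall` yields the raw match text (1 of them) because the pattern has no groups.

['xutkhcwxuto']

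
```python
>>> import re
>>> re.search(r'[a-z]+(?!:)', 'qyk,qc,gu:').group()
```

The negative lookahead/lookbehind blocks any match where the forbidden context is present.
Unlike `match`, `search` isn't anchored — it looks for the pattern anywhere in the string.
The match spans [0:3] → 'qyk'.

'qyk'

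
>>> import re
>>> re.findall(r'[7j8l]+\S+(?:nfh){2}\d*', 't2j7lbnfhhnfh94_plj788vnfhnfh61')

The pattern matches one or more of one of [7j8l], then one or more of a non-whitespace character; then the literal 'nfh' repeated 2 times, then zero or more of a digit.
`findall` yields the raw match text (1 of them) because the pattern has no groups.

['j7lbnfhhnfh94_plj788vnfhnfh61']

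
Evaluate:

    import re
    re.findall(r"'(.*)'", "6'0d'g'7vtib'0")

["0d'g'7vtib"]

Matches: at [1:13] match "'0d'g'7vtib'", group 1 = "0d'g'7vtib".
`findall` collects group 1 from the one match (1 total).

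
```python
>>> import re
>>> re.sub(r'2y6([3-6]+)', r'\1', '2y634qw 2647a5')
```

Pattern: a literal '2', then the literal 'y6'; then one or more of a character in [3-6] (captured).
Matches: at [0:5] → '2y634'.
`\1` in the replacement pulls in group 1's text for each match.

'34qw 2647a5'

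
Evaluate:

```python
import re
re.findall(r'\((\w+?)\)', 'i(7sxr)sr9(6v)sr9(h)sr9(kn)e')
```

['7sxr', '6v', 'h', 'kn']

With a single group, `findall` returns only what that group captured — 4 items.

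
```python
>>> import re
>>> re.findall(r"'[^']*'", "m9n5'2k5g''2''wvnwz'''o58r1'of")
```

["'2k5g'", "'2'", "'wvnwz'", "''"]

Walking the string: at [4:10] → "'2k5g'"; at [10:13] → "'2'"; at [13:20] → "'wvnwz'"; at [20:22] → "''".
With no groups in the pattern, `findall` gives back each whole match — 4 here.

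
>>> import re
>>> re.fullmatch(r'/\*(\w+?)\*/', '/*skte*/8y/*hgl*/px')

None

For `fullmatch`, every character of the input must be accounted for by the pattern.
Here there's no way to consume every character, so the call returns None.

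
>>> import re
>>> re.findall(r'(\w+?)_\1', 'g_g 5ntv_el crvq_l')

`\1` is not a pattern — it's the concrete string captured by group 1, re-applied verbatim.
Because there's exactly one group, `findall` drops the full match and keeps group 1 from the one hit.

['g']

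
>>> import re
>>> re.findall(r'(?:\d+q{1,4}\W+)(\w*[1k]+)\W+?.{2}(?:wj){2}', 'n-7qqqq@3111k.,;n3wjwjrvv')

The pattern matches one or more of a digit, then 1 to 4 of the literal 'q', then one or more of a non-word character (non-capturing group); then zero or more of a word character, then one or more of one of [1k] (captured); then one or more of a non-word character (lazy), then exactly 2 of any character, then the literal 'wj' repeated 2 times.
`findall` collects group 1 from the one match (1 total).

['3111k']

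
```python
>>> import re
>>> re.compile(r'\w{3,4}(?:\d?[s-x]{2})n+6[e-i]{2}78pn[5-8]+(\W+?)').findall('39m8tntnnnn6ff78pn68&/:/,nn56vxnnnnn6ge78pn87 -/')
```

[' ']

The `?` after the quantifier makes it lazy — it takes as little as possible before letting the rest of the pattern try.
With a single group, `findall` returns only what that group captured — 1 item.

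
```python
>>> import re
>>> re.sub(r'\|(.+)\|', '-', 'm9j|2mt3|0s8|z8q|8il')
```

Matches: at [3:17] → '|2mt3|0s8|z8q|'.
Each match is replaced by '-'.

'm9j-8il'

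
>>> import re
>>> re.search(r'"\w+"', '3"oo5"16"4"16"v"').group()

'"oo5"'

`re.search` tries every starting position until one works.
The match spans [1:6] → '"oo5"'.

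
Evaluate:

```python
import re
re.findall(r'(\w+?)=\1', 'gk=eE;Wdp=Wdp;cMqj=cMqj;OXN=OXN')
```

The backreference `\1` re-matches whatever the first group consumed, character for character.
Scanning left to right: at [6:13] match 'Wdp=Wdp', group 1 = 'Wdp'; at [14:23] match 'cMqj=cMqj', group 1 = 'cMqj'; at [24:31] match 'OXN=OXN', group 1 = 'OXN'.
One capturing group, so `findall` returns just the captured substring from each match — 3 in all.

['Wdp', 'cMqj', 'OXN']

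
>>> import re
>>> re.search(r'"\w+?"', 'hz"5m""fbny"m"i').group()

The match spans [2:6] → '"5m"'.

'"5m"'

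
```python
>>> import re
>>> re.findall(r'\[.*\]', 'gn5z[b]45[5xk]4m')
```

['[b]45[5xk]']

Scanning left to right: at [4:14] → '[b]45[5xk]'.
No capturing groups, so `findall` returns the 1 full match string.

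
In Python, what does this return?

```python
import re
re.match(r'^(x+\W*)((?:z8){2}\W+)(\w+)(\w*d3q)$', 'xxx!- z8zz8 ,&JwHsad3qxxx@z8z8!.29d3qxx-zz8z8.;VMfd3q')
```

None

`re.match` won't scan ahead — the pattern has to work from the very first character.
Here position 0 doesn't satisfy it, so the call returns None.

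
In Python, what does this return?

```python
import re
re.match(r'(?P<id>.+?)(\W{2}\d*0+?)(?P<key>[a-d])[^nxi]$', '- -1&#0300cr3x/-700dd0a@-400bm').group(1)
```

'- -1&#0300cr3x/-700dd0a'

The match spans [0:30] → '- -1&#0300cr3x/-700dd0a@-400bm'.
Captured: group 1 = '- -1&#0300cr3x/-700dd0a', group 2 = '@-400', group 3 = 'b'.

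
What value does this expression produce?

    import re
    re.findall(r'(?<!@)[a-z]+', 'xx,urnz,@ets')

['xx', 'urnz', 'ts']

The negative lookaround is zero-width — it rules out positions where the adjacent text would match, without consuming anything.
Matches: at [0:2] → 'xx'; at [3:7] → 'urnz'; at [10:12] → 'ts'.
Since nothing is captured, `findall` lists the 3 matched substrings directly.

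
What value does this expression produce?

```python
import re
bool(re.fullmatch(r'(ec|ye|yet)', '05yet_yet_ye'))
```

`fullmatch` succeeds only if the pattern covers the string from start to end.
Here the pattern can't cover the whole string, so the call returns None, and `bool(None)` is False.

False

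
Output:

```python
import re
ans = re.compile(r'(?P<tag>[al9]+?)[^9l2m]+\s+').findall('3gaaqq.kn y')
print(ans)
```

This matches one or more of one of [al9] (lazy) (captured as 'tag'); then one or more of any character except [9l2m]; then one or more of whitespace.
A non-greedy quantifier consumes as few characters as it can — just enough that the remainder of the pattern still matches from where it stops; whatever follows it matches normally.
Walking the string: at [2:10] match 'aaqq.kn ', group 1 = 'a'.
Because there's exactly one group, `findall` drops the full match and keeps group 1 from the one hit.

['a']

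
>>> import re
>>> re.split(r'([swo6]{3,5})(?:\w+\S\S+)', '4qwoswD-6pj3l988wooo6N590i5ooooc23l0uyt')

With a capturing group present, the delimiter's captured portion is kept in the result list.

['4q', 'wosw', '']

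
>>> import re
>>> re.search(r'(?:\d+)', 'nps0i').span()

(3, 4)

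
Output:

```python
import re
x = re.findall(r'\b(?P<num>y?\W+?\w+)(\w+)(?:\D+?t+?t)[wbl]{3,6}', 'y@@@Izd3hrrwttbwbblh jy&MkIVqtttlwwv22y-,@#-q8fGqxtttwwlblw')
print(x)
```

[('y@@@Izd3hrrwttbwbbl', 'h'), ('-,@#-q8fGq', 'x')]

The pattern matches a word boundary (`\b`, zero-width); then optionally a literal 'y', then one or more of a non-word character (lazy), then one or more of a word character (captured as 'num'); then one or more of a word character (captured); then one or more of a non-digit (lazy), then one or more of the literal 't' (lazy), then the literal 't' (non-capturing group); then 3 to 6 of one of [wbl].
Scanning left to right: at [0:35] match 'y@@@Izd3hrrwttbwbblh jy&MkIVqtttlww', groups = ('y@@@Izd3hrrwttbwbbl', 'h'); at [39:59] match '-,@#-q8fGqxtttwwlblw', groups = ('-,@#-q8fGq', 'x').
With 2 capturing groups, `findall` returns a 2-tuple per match.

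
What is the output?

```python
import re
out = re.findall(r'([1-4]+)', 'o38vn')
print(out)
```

This matches one or more of a character in [1-4] (captured).
Because there's exactly one group, `findall` drops the full match and keeps group 1 from the one hit.

['3']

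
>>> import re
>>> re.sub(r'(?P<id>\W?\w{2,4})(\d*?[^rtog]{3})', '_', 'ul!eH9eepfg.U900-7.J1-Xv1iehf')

`sub` substitutes '_' at each match site.

'__g___'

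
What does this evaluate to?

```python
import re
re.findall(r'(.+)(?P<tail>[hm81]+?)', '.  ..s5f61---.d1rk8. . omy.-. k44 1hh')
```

The pattern matches one or more of any character (captured); then one or more of one of [hm81] (lazy) (captured as 'tail').
Matches: at [0:37] match '.  ..s5f61---.d1rk8. . omy.-. k44 1hh', groups = ('.  ..s5f61---.d1rk8. . omy.-. k44 1h', 'h').
2 groups means the one result is a tuple of 2 captured strings — 1 here.

[('.  ..s5f61---.d1rk8. . omy.-. k44 1h', 'h')]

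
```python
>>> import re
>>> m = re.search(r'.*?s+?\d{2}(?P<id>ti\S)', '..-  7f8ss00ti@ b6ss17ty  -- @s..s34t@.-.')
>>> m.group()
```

'..-  7f8ss00ti@'

Pattern: zero or more of any character (lazy), then one or more of the literal 's' (lazy), then exactly 2 of a digit; then the literal 'ti', then a non-whitespace character (captured as 'id').
Unlike `match`, `search` isn't anchored — it looks for the pattern anywhere in the string.
The match spans [0:15] → '..-  7f8ss00ti@'.
Captured: group 1 = 'ti@'.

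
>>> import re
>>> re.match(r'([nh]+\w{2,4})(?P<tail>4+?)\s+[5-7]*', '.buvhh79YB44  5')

None

This matches one or more of one of [nh], then 2 to 4 of a word character (captured); then one or more of a literal '4' (lazy) (captured as 'tail'); then one or more of whitespace, then zero or more of a character in [5-7].
`re.match` only tries the pattern at the start of the string.
Here the pattern fails at index 0, so the call returns None.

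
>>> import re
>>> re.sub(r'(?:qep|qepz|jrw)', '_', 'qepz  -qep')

Alternation isn't longest-match — the leftmost alternative that fits at this position is chosen.
Every occurrence is swapped for '_'.

'_z  -_'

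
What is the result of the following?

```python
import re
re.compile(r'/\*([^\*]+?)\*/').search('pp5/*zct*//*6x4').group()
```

'/*zct*/'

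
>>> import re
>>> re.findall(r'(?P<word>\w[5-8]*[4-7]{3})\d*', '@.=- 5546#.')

['5546']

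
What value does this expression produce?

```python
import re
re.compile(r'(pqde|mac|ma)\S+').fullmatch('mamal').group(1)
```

'ma'

For `fullmatch`, every character of the input must be accounted for by the pattern.
The match spans [0:5] → 'mamal'.
Captured: group 1 = 'ma'.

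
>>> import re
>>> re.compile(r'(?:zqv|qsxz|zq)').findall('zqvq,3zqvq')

['zqv', 'zqv']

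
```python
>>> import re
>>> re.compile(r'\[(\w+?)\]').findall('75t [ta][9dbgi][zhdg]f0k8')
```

One capturing group, so `findall` returns just the captured substring from each match — 3 in all.

['ta', '9dbgi', 'zhdg']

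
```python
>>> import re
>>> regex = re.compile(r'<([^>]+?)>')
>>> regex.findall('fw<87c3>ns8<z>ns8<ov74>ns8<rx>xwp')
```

`findall` collects group 1 from each match (4 total).

['87c3', 'z', 'ov74', 'rx']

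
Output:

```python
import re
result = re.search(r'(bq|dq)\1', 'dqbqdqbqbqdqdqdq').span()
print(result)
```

`\1` has to match the exact text group 1 already captured.
`re.search` scans for the first position where the pattern succeeds.
The match spans [6:10] → 'bqbq'.
Captured: group 1 = 'bq'.

(6, 10)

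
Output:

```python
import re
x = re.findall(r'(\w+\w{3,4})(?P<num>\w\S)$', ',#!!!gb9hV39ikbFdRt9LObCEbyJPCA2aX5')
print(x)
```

`findall` packs the 2 group values into a tuple for every match.

[('gb9hV39ikbFdRt9LObCEbyJPCA2a', 'X5')]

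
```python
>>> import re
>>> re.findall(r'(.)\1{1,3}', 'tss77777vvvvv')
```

['s', '7', 'v']

A backreference is literal: `\1` must see the identical characters the first group matched.
Scanning left to right: at [1:3] match 'ss', group 1 = 's'; at [3:7] match '7777', group 1 = '7'; at [8:12] match 'vvvv', group 1 = 'v'.
`findall` collects group 1 from each match (3 total).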